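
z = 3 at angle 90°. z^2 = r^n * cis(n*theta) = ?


r^2 = 3^2 = 9
n*theta = 2*90° = 180° = 180° (mod 360)
a = 9*cos(180°) = -9.0000
b = 9*sin(180°) = 0

9 cis(180°) = -9.0000 + 0i


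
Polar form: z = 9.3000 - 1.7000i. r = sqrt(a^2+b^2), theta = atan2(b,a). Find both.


r = sqrt(86.49+2.89) = sqrt(89.38) = 9.4541
theta = atan2(-1.7, 9.3) = -10.3591 degrees

r = 9.4541, theta = -10.3591 degrees


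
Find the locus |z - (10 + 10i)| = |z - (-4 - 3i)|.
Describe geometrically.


Equal distances means the locus is the perpendicular bisector of z1 and z2.
Midpoint = ((10+(-4))/2, (10+(-3))/2) = (3.0000, 3.5000)

Perpendicular bisector through (3.0000, 3.5000)


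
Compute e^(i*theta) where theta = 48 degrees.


cos(48°) = 0.6691
sin(48°) = 0.7431

e^(i*48°) = 0.6691 + 0.7431i


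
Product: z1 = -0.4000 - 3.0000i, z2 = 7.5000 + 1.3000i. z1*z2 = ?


Real = -0.4*7.5 - (-3)*1.3 = -3 - (-3.9) = 0.9
Imag = -0.4*1.3 + 7.5*(-3) = -0.52 - (22.5) = -23.02

0.9000 - 23.0200i


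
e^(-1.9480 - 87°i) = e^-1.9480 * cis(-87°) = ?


e^-1.9480 = 0.1426
cos(-87°) = 0.0523
sin(-87°) = -0.9986
Real = 0.1426*0.0523 = 0.0075
Imag = 0.1426*(-0.9986) = -0.1424

0.0075 - 0.1424i


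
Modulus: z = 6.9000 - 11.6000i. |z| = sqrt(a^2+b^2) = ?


|z| = sqrt(6.9^2 + (-11.6)^2) = sqrt(47.61 + 134.56) = sqrt(182.17) = 13.4970

|z| = 13.4970


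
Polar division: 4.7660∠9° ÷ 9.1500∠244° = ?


r = 4.7660 / 9.1500 = 0.5209
theta = 9° - 244° = -235° = 125° (mod 360)

0.5209 cis(125°)


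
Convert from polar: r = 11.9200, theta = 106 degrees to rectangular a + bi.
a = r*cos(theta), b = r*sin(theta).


a = 11.9200*cos(106°) = 11.9200*(-0.27564) = -3.2856
b = 11.9200*sin(106°) = 11.9200*0.96126 = 11.4582

-3.2856 + 11.4582i


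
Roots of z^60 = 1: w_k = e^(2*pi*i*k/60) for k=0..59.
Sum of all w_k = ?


The sum of all 60th roots of unity is 0.
Geometric series: (1 - w^60)/(1 - w) = (1-1)/(1-w) = 0 since w^60 = 1, w ≠ 1.
Alternatively: coefficient of z^59 in z^60 - 1 is 0.

0


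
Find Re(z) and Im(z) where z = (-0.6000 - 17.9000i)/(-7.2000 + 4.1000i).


Multiply by conjugate: (-0.6000 - 17.9000i)(-7.2000 - 4.1000i) / ((-7.2)^2 + 4.1^2)
Numerator real = -0.6*(-7.2) - (17.9)*4.1 = -69.07
Numerator imag = -17.9*(-7.2) - (-0.6)*4.1 = 131.34
Denominator = 68.65
Re(z) = -69.07/68.65 = -1.0061
Im(z) = 131.34/68.65 = 1.9132

Re(z) = -1.0061, Im(z) = 1.9132


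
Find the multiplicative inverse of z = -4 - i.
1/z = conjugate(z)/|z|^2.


|z|^2 = 16+1 = 17
1/z = (-4 + 1i)/17

1/z = -0.2353 + 0.0588i


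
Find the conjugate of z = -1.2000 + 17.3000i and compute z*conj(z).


z_bar = -1.2000 - 17.3000i
z*z_bar = (-1.2)^2 + 17.3^2 = 1.44 + 299.29 = 300.73

z_bar = -1.2000 - 17.3000i, z*z_bar = 300.73


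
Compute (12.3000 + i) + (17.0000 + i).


Real: 12.3 + 17 = 29.3
Imag: 1 + 1 = 2

29.3000 + 2.0000i


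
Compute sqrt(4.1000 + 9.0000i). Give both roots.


|z| = sqrt(16.81+81) = 9.8899
sqrt((|z|+a)/2) = sqrt((9.8899+4.1)/2) = sqrt(6.9949) = 2.6448
sqrt((|z|-a)/2) = sqrt((9.8899-4.1)/2) = sqrt(2.8949) = 1.7015

±(2.6448 + 1.7015i) i.e. 2.6448 + 1.7015i and -2.6448 - 1.7015i


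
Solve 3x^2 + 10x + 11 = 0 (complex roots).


disc = 10^2 - 4*3*11 = 100 - 132 = -32
sqrt(|disc|) = sqrt(32) = 5.6569
Real part = -10/(2*3) = -1.6667
Imag part = 5.6569/(2*3) = 0.9428

-1.6667 ± 0.9428i


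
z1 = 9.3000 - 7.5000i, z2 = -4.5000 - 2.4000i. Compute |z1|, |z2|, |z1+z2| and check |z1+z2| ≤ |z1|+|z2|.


|z1| = sqrt(9.3^2 + (-7.5)^2) = sqrt(142.74) = 11.9474
|z2| = sqrt((-4.5)^2 + (-2.4)^2) = sqrt(26.01) = 5.1000
z1+z2 = 4.8000 - 9.9000i
|z1+z2| = sqrt(121.05) = 11.0023
|z1|+|z2| = 11.9474 + 5.1000 = 17.0474

|z1+z2| = 11.0023 ≤ |z1|+|z2| = 17.0474 (verified)


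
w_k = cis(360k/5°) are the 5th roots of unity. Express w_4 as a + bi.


Angle = 360*4/5 = 288°
a = cos(288°) = 0.3090
b = sin(288°) = -0.9511

0.3090 - 0.9511i


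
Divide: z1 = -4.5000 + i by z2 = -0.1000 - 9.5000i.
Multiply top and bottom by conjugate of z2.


Conjugate of z2 = -0.1000 + 9.5000i
Numerator: (-4.5000 + i)(-0.1000 + 9.5000i) = -9.0500 - 42.8500i
Denominator: (-0.1)^2 + (-9.5)^2 = 90.26
Result = (-9.0500 - 42.8500i)/90.26

-0.1003 - 0.4747i


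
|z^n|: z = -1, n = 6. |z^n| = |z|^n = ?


|z| = sqrt(1+0) = sqrt(1) = 1
|z^6| = |z|^6 = 1^6 = 1

|z^6| = 1


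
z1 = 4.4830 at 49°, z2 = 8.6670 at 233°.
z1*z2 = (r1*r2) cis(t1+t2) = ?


r = 4.4830 * 8.6670 = 38.8542
theta = 49° + 233° = 282° = 282° (mod 360)

38.8542 cis(282°)


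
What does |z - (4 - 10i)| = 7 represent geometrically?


|z - z0| = r is a circle with center z0 and radius r.
Center = (4, -10), radius = 7

Circle with center (4, -10) and radius 7


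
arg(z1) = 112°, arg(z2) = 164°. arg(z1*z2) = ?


arg(z1*z2) = 112° + 164° = 276°
Normalized to (-180°, 180°]: -84°

-84°


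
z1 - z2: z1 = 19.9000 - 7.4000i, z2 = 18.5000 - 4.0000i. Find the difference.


Real: 19.9 - 18.5 = 1.4
Imag: -7.4 + 4 = -3.4

1.4000 - 3.4000i


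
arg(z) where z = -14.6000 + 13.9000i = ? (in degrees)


Re = -14.6, Im = 13.9
arg = atan2(13.9, -14.6) = 136.4070 degrees

arg(z) = 136.4070 degrees


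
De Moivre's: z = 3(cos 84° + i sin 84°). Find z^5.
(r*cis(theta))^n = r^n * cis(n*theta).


r^5 = 3^5 = 243
n*theta = 5*84° = 420° = 60° (mod 360)
a = 243*cos(60°) = 121.5000
b = 243*sin(60°) = 210.4442

243 cis(60°) = 121.5000 + 210.4442i


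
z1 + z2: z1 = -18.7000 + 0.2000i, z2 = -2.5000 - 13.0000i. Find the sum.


Real: -18.7 - 2.5 = -21.2
Imag: 0.2 - 13 = -12.8

-21.2000 - 12.8000i


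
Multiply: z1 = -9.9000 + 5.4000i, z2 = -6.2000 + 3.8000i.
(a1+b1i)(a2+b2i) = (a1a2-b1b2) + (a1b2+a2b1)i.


Real = -9.9*(-6.2) - 5.4*3.8 = 61.38 - 20.52 = 40.86
Imag = -9.9*3.8 - (6.2)*5.4 = -37.62 - (33.48) = -71.1

40.8600 - 71.1000i


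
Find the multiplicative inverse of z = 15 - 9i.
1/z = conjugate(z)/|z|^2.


|z|^2 = 225+81 = 306
1/z = (15 + 9i)/306

1/z = 0.0490 + 0.0294i


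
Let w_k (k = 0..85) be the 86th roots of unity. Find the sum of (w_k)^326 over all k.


The roots are w_k = w^k with w = e^(2*pi*i/86), and (w^k)^326 = (w^326)^k.
So S = 1 + u + u^2 + ... + u^(85) with u = w^326.
326 = 3*86 + 68, so 326 is not a multiple of 86: u = (w^86)^3 * w^68 = w^68 ≠ 1 (w is a primitive 86th root), while u^86 = (w^86)^326 = 1.
Geometric series: S = (1 - u^86)/(1 - u) = (1 - 1)/(1 - u) = 0

S = 0


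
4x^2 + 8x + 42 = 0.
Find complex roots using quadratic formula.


disc = 8^2 - 4*4*42 = 64 - 672 = -608
sqrt(|disc|) = sqrt(608) = 24.6577
Real part = -8/(2*4) = -1.0000
Imag part = 24.6577/(2*4) = 3.0822

-1.0000 ± 3.0822i


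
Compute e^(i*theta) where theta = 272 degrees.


cos(272°) = 0.0349
sin(272°) = -0.9994

e^(i*272°) = 0.0349 - 0.9994i


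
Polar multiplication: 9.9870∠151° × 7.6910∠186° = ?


r = 9.9870 * 7.6910 = 76.8100
theta = 151° + 186° = 337° = 337° (mod 360)

76.8100 cis(337°)


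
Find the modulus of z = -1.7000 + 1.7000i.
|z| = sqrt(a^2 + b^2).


|z| = sqrt((-1.7)^2 + 1.7^2) = sqrt(2.89 + 2.89) = sqrt(5.78) = 2.4042

|z| = 2.4042


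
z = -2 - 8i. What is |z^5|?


|z| = sqrt(4+64) = sqrt(68) = 8.2462
|z^5| = |z|^5 = (sqrt(68))^5 = 68^2 * sqrt(68) = 4624*sqrt(68)

|z^5| = 4624*sqrt(68) ≈ 38130.4808


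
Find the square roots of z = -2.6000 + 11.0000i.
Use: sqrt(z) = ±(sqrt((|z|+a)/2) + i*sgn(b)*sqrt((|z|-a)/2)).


|z| = sqrt(6.76+121) = 11.3031
sqrt((|z|+a)/2) = sqrt((11.3031+(-2.6))/2) = sqrt(4.3515) = 2.0860
sqrt((|z|-a)/2) = sqrt((11.3031-(-2.6))/2) = sqrt(6.9515) = 2.6366

±(2.0860 + 2.6366i) i.e. 2.0860 + 2.6366i and -2.0860 - 2.6366i


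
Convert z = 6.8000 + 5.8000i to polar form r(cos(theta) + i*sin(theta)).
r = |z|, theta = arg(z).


r = sqrt(46.24+33.64) = sqrt(79.88) = 8.9376
theta = atan2(5.8, 6.8) = 40.4622 degrees

r = 8.9376, theta = 40.4622 degrees


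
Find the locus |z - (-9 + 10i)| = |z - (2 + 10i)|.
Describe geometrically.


Equal distances means the locus is the perpendicular bisector of z1 and z2.
Midpoint = ((-9+2)/2, (10+10)/2) = (-3.5000, 10.0000)

Perpendicular bisector through (-3.5000, 10.0000)


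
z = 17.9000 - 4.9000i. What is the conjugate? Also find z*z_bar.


z_bar = 17.9000 + 4.9000i
z*z_bar = 17.9^2 + (-4.9)^2 = 320.41 + 24.01 = 344.42

z_bar = 17.9000 + 4.9000i, z*z_bar = 344.42


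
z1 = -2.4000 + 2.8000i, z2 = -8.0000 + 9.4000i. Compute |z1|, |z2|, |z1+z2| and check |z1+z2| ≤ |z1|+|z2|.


|z1| = sqrt((-2.4)^2 + 2.8^2) = sqrt(13.6) = 3.6878
|z2| = sqrt((-8)^2 + 9.4^2) = sqrt(152.36) = 12.3434
z1+z2 = -10.4000 + 12.2000i
|z1+z2| = sqrt(257) = 16.0312
|z1|+|z2| = 3.6878 + 12.3434 = 16.0312

|z1+z2| = 16.0312 ≤ |z1|+|z2| = 16.0312 (verified)


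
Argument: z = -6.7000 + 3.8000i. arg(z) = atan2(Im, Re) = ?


Re = -6.7, Im = 3.8
arg = atan2(3.8, -6.7) = 150.4396 degrees

arg(z) = 150.4396 degrees


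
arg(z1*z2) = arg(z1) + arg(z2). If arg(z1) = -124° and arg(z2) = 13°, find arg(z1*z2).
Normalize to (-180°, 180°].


arg(z1*z2) = -124° + 13° = -111°
Normalized to (-180°, 180°]: -111°

-111°


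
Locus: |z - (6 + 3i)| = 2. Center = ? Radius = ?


|z - z0| = r is a circle with center z0 and radius r.
Center = (6, 3), radius = 2

Circle with center (6, 3) and radius 2


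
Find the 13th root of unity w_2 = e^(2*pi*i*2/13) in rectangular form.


Angle = 360*2/13 = 55.3846°
a = cos(55.3846°) = 0.5681
b = sin(55.3846°) = 0.8230

0.5681 + 0.8230i


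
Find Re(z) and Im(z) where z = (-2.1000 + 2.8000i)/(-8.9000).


Multiply by conjugate: (-2.1000 + 2.8000i)(-8.9000) / ((-8.9)^2 + 0^2)
Numerator real = -2.1*(-8.9) + 2.8*0 = 18.69
Numerator imag = 2.8*(-8.9) - (-2.1)*0 = -24.92
Denominator = 79.21
Re(z) = 18.69/79.21 = 0.2360
Im(z) = -24.92/79.21 = -0.3146

Re(z) = 0.2360, Im(z) = -0.3146


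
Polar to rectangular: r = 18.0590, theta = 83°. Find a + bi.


a = 18.0590*cos(83°) = 18.0590*0.121869 = 2.2008
b = 18.0590*sin(83°) = 18.0590*0.992546 = 17.9244

2.2008 + 17.9244i


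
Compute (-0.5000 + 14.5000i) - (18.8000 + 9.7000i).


Real: -0.5 - 18.8 = -19.3
Imag: 14.5 - 9.7 = 4.8

-19.3000 + 4.8000i


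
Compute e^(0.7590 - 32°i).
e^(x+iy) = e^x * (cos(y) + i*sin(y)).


e^0.7590 = 2.1361
cos(-32°) = 0.84805
sin(-32°) = -0.52992
Real = 2.1361*0.84805 = 1.8115
Imag = 2.1361*(-0.52992) = -1.1320

1.8115 - 1.1320i


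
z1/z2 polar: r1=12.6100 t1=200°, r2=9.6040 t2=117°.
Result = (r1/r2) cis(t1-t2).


r = 12.6100 / 9.6040 = 1.3130
theta = 200° - 117° = 83° = 83° (mod 360)

1.3130 cis(83°)


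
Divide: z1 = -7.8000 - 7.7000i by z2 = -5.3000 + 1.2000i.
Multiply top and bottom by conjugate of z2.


Conjugate of z2 = -5.3000 - 1.2000i
Numerator: (-7.8000 - 7.7000i)(-5.3000 - 1.2000i) = 32.1000 + 50.1700i
Denominator: (-5.3)^2 + 1.2^2 = 29.53
Result = (32.1000 + 50.1700i)/29.53

1.0870 + 1.6990i


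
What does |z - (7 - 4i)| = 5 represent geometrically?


|z - z0| = r is a circle with center z0 and radius r.
Center = (7, -4), radius = 5

Circle with center (7, -4) and radius 5


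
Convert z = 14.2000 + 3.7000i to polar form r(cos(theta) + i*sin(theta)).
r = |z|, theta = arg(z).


r = sqrt(201.64+13.69) = sqrt(215.33) = 14.6741
theta = atan2(3.7, 14.2) = 14.6044 degrees

r = 14.6741, theta = 14.6044 degrees


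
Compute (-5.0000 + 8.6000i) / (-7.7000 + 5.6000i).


Conjugate of z2 = -7.7000 - 5.6000i
Numerator: (-5.0000 + 8.6000i)(-7.7000 - 5.6000i) = 86.6600 - 38.2200i
Denominator: (-7.7)^2 + 5.6^2 = 90.65
Result = (86.6600 - 38.2200i)/90.65

0.9560 - 0.4216i


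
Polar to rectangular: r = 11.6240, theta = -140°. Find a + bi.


a = 11.6240*cos(-140°) = 11.6240*(-0.766044) = -8.9045
b = 11.6240*sin(-140°) = 11.6240*(-0.64279) = -7.4718

-8.9045 - 7.4718i


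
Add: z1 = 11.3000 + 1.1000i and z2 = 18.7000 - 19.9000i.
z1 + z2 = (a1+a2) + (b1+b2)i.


Real: 11.3 + 18.7 = 30
Imag: 1.1 - 19.9 = -18.8

30.0000 - 18.8000i


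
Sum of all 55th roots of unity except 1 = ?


With w = e^(2*pi*i/55), all 55 of the 55th roots of unity w^0 = 1, w, ..., w^(54) sum to 0: 1 + w + ... + w^(54) = (1 - w^55)/(1 - w) = 0 since w^55 = 1, w ≠ 1.
Removing the root 1: w + w^2 + ... + w^(54) = 0 - 1 = -1

Sum = -1


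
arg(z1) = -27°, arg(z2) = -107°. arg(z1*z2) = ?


arg(z1*z2) = -27° - 107° = -134°
Normalized to (-180°, 180°]: -134°

-134°


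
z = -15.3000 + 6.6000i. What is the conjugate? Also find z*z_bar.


z_bar = -15.3000 - 6.6000i
z*z_bar = (-15.3)^2 + 6.6^2 = 234.09 + 43.56 = 277.65

z_bar = -15.3000 - 6.6000i, z*z_bar = 277.65


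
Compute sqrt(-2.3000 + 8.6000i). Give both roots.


|z| = sqrt(5.29+73.96) = 8.9022
sqrt((|z|+a)/2) = sqrt((8.9022+(-2.3))/2) = sqrt(3.3011) = 1.8169
sqrt((|z|-a)/2) = sqrt((8.9022-(-2.3))/2) = sqrt(5.6011) = 2.3667

±(1.8169 + 2.3667i) i.e. 1.8169 + 2.3667i and -1.8169 - 2.3667i


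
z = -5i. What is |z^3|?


|z| = sqrt(0+25) = sqrt(25) = 5
|z^3| = |z|^3 = 5^3 = 125

|z^3| = 125


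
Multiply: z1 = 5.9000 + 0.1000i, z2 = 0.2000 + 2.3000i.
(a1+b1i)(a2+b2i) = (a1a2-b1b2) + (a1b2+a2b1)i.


Real = 5.9*0.2 - 0.1*2.3 = 1.18 - 0.23 = 0.95
Imag = 5.9*2.3 + 0.2*0.1 = 13.57 + 0.02 = 13.59

0.9500 + 13.5900i


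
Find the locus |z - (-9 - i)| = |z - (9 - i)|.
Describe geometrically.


Equal distances means the locus is the perpendicular bisector of z1 and z2.
Midpoint = ((-9+9)/2, (-1+(-1))/2) = (0, -1.0000)

Perpendicular bisector through (0, -1.0000)


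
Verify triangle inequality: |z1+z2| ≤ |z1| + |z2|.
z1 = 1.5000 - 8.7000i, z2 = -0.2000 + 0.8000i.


|z1| = sqrt(1.5^2 + (-8.7)^2) = sqrt(77.94) = 8.8284
|z2| = sqrt((-0.2)^2 + 0.8^2) = sqrt(0.68) = 0.8246
z1+z2 = 1.3000 - 7.9000i
|z1+z2| = sqrt(64.1) = 8.0062
|z1|+|z2| = 8.8284 + 0.8246 = 9.6530

|z1+z2| = 8.0062 ≤ |z1|+|z2| = 9.6530 (verified)


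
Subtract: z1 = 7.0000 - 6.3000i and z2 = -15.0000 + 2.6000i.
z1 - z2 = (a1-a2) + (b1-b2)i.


Real: 7 + 15 = 22
Imag: -6.3 - 2.6 = -8.9

22.0000 - 8.9000i


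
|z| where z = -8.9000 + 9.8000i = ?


|z| = sqrt((-8.9)^2 + 9.8^2) = sqrt(79.21 + 96.04) = sqrt(175.25) = 13.2382

|z| = 13.2382


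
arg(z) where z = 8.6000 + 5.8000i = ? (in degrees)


Re = 8.6, Im = 5.8
arg = atan2(5.8, 8.6) = 33.9965 degrees

arg(z) = 33.9965 degrees


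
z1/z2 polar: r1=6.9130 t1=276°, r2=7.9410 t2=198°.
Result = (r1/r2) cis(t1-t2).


r = 6.9130 / 7.9410 = 0.8705
theta = 276° - 198° = 78° = 78° (mod 360)

0.8705 cis(78°)


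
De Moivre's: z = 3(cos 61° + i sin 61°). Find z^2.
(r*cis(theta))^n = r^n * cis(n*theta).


r^2 = 3^2 = 9
n*theta = 2*61° = 122° = 122° (mod 360)
a = 9*cos(122°) = -4.7693
b = 9*sin(122°) = 7.6324

9 cis(122°) = -4.7693 + 7.6324i


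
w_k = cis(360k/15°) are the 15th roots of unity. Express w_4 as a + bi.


Angle = 360*4/15 = 96°
a = cos(96°) = -0.1045
b = sin(96°) = 0.9945

-0.1045 + 0.9945i


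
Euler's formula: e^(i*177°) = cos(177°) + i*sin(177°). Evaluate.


cos(177°) = -0.9986
sin(177°) = 0.0523

e^(i*177°) = -0.9986 + 0.0523i


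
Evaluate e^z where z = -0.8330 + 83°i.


e^-0.8330 = 0.4347
cos(83°) = 0.1219
sin(83°) = 0.99255
Real = 0.4347*0.1219 = 0.0530
Imag = 0.4347*0.99255 = 0.4315

0.0530 + 0.4315i


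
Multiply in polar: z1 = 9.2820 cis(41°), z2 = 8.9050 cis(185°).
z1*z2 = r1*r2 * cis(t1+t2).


r = 9.2820 * 8.9050 = 82.6562
theta = 41° + 185° = 226° = 226° (mod 360)

82.6562 cis(226°)


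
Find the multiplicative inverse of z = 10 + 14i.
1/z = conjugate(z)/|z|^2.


|z|^2 = 100+196 = 296
1/z = (10 - 14i)/296

1/z = 0.0338 - 0.0473i


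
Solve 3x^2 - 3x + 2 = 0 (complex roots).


disc = (-3)^2 - 4*3*2 = 9 - 24 = -15
sqrt(|disc|) = sqrt(15) = 3.8730
Real part = 3/(2*3) = 0.5000
Imag part = 3.8730/(2*3) = 0.6455

0.5000 ± 0.6455i


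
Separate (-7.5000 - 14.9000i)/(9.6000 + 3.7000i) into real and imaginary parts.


Multiply by conjugate: (-7.5000 - 14.9000i)(9.6000 - 3.7000i) / (9.6^2 + 3.7^2)
Numerator real = -7.5*9.6 - (14.9)*3.7 = -127.13
Numerator imag = -14.9*9.6 - (-7.5)*3.7 = -115.29
Denominator = 105.85
Re(z) = -127.13/105.85 = -1.2010
Im(z) = -115.29/105.85 = -1.0892

Re(z) = -1.2010, Im(z) = -1.0892


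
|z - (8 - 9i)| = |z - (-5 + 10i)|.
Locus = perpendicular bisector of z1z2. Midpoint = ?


Equal distances means the locus is the perpendicular bisector of z1 and z2.
Midpoint = ((8+(-5))/2, (-9+10)/2) = (1.5000, 0.5000)

Perpendicular bisector through (1.5000, 0.5000)


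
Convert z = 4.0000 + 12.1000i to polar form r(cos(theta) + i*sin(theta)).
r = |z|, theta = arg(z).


r = sqrt(16+146.41) = sqrt(162.41) = 12.7440
theta = atan2(12.1, 4) = 71.7072 degrees

r = 12.7440, theta = 71.7072 degrees


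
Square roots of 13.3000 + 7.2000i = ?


|z| = sqrt(176.89+51.84) = 15.1238
sqrt((|z|+a)/2) = sqrt((15.1238+13.3)/2) = sqrt(14.2119) = 3.7699
sqrt((|z|-a)/2) = sqrt((15.1238-13.3)/2) = sqrt(0.9119) = 0.9549

±(3.7699 + 0.9549i) i.e. 3.7699 + 0.9549i and -3.7699 - 0.9549i


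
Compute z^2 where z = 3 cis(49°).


r^2 = 3^2 = 9
n*theta = 2*49° = 98° = 98° (mod 360)
a = 9*cos(98°) = -1.2526
b = 9*sin(98°) = 8.9124

9 cis(98°) = -1.2526 + 8.9124i


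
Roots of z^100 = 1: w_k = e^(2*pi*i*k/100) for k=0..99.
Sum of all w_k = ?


The sum of all 100th roots of unity is 0.
Geometric series: (1 - w^100)/(1 - w) = (1-1)/(1-w) = 0 since w^100 = 1, w ≠ 1.
Alternatively: coefficient of z^99 in z^100 - 1 is 0.

0


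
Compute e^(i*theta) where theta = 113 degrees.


cos(113°) = -0.3907
sin(113°) = 0.9205

e^(i*113°) = -0.3907 + 0.9205i


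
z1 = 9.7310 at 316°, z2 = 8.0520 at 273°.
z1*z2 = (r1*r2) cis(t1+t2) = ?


r = 9.7310 * 8.0520 = 78.3540
theta = 316° + 273° = 589° = 229° (mod 360)

78.3540 cis(229°)


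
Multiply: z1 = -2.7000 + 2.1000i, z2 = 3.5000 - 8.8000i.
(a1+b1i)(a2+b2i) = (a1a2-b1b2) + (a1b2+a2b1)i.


Real = -2.7*3.5 - 2.1*(-8.8) = -9.45 - (-18.48) = 9.03
Imag = -2.7*(-8.8) + 3.5*2.1 = 23.76 + 7.35 = 31.11

9.0300 + 31.1100i


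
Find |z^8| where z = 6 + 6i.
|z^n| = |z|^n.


|z| = sqrt(36+36) = sqrt(72) = 8.4853
|z^8| = |z|^8 = (sqrt(72))^8 = 72^4 = 26873856

|z^8| = 26873856


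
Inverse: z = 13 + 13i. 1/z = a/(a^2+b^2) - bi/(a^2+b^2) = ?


|z|^2 = 169+169 = 338
1/z = (13 - 13i)/338

1/z = 0.0385 - 0.0385i


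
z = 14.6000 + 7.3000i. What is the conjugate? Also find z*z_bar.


z_bar = 14.6000 - 7.3000i
z*z_bar = 14.6^2 + 7.3^2 = 213.16 + 53.29 = 266.45

z_bar = 14.6000 - 7.3000i, z*z_bar = 266.45


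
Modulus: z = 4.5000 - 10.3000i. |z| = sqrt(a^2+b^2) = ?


|z| = sqrt(4.5^2 + (-10.3)^2) = sqrt(20.25 + 106.09) = sqrt(126.34) = 11.2401

|z| = 11.2401


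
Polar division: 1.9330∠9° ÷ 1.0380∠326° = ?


r = 1.9330 / 1.0380 = 1.8622
theta = 9° - 326° = -317° = 43° (mod 360)

1.8622 cis(43°)


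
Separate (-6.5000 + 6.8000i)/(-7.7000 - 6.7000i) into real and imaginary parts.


Multiply by conjugate: (-6.5000 + 6.8000i)(-7.7000 + 6.7000i) / ((-7.7)^2 + (-6.7)^2)
Numerator real = -6.5*(-7.7) + 6.8*(-6.7) = 4.49
Numerator imag = 6.8*(-7.7) - (-6.5)*(-6.7) = -95.91
Denominator = 104.18
Re(z) = 4.49/104.18 = 0.0431
Im(z) = -95.91/104.18 = -0.9206

Re(z) = 0.0431, Im(z) = -0.9206


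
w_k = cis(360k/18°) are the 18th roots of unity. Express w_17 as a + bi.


Angle = 360*17/18 = 340°
a = cos(340°) = 0.9397
b = sin(340°) = -0.3420

0.9397 - 0.3420i


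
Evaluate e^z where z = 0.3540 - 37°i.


e^0.3540 = 1.4248
cos(-37°) = 0.79864
sin(-37°) = -0.6018
Real = 1.4248*0.79864 = 1.1379
Imag = 1.4248*(-0.6018) = -0.8574

1.1379 - 0.8574i


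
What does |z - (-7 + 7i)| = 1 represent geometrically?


|z - z0| = r is a circle with center z0 and radius r.
Center = (-7, 7), radius = 1

Circle with center (-7, 7) and radius 1


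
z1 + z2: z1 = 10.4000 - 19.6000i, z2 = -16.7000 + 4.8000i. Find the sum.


Real: 10.4 - 16.7 = -6.3
Imag: -19.6 + 4.8 = -14.8

-6.3000 - 14.8000i


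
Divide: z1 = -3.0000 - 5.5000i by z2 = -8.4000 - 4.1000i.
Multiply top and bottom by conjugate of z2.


Conjugate of z2 = -8.4000 + 4.1000i
Numerator: (-3.0000 - 5.5000i)(-8.4000 + 4.1000i) = 47.7500 + 33.9000i
Denominator: (-8.4)^2 + (-4.1)^2 = 87.37
Result = (47.7500 + 33.9000i)/87.37

0.5465 + 0.3880i


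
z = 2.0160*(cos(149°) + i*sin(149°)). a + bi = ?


a = 2.0160*cos(149°) = 2.0160*(-0.857167) = -1.7280
b = 2.0160*sin(149°) = 2.0160*0.51504 = 1.0383

-1.7280 + 1.0383i


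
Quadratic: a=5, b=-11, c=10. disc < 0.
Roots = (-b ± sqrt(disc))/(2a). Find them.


disc = (-11)^2 - 4*5*10 = 121 - 200 = -79
sqrt(|disc|) = sqrt(79) = 8.8882
Real part = 11/(2*5) = 1.1000
Imag part = 8.8882/(2*5) = 0.8888

1.1000 ± 0.8888i


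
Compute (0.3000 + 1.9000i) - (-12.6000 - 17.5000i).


Real: 0.3 + 12.6 = 12.9
Imag: 1.9 + 17.5 = 19.4

12.9000 + 19.4000i


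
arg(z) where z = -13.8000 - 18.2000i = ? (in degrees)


Re = -13.8, Im = -18.2
arg = atan2(-18.2, -13.8) = -127.1709 degrees

arg(z) = -127.1709 degrees


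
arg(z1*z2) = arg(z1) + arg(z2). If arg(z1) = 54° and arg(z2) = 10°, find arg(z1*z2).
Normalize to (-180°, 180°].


arg(z1*z2) = 54° + 10° = 64°
Normalized to (-180°, 180°]: 64°

64°


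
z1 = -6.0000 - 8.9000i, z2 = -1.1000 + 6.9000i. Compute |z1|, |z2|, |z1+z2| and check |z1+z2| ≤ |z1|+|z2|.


|z1| = sqrt((-6)^2 + (-8.9)^2) = sqrt(115.21) = 10.7336
|z2| = sqrt((-1.1)^2 + 6.9^2) = sqrt(48.82) = 6.9871
z1+z2 = -7.1000 - 2.0000i
|z1+z2| = sqrt(54.41) = 7.3763
|z1|+|z2| = 10.7336 + 6.9871 = 17.7207

|z1+z2| = 7.3763 ≤ |z1|+|z2| = 17.7207 (verified)


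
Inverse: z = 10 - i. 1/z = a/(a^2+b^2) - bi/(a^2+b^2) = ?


|z|^2 = 100+1 = 101
1/z = (10 + 1i)/101

1/z = 0.0990 + 0.0099i


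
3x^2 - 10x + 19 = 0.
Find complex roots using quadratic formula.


disc = (-10)^2 - 4*3*19 = 100 - 228 = -128
sqrt(|disc|) = sqrt(128) = 11.3137
Real part = 10/(2*3) = 1.6667
Imag part = 11.3137/(2*3) = 1.8856

1.6667 ± 1.8856i


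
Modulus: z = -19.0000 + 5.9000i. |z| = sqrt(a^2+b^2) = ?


|z| = sqrt((-19)^2 + 5.9^2) = sqrt(361 + 34.81) = sqrt(395.81) = 19.8950

|z| = 19.8950


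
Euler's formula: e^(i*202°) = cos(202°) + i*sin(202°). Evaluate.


cos(202°) = -0.9272
sin(202°) = -0.3746

e^(i*202°) = -0.9272 - 0.3746i


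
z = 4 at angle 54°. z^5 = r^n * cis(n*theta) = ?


r^5 = 4^5 = 1024
n*theta = 5*54° = 270° = 270° (mod 360)
a = 1024*cos(270°) = 0
b = 1024*sin(270°) = -1024.0000

1024 cis(270°) = 0 - 1024.0000i


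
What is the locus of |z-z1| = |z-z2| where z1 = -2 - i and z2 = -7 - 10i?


Equal distances means the locus is the perpendicular bisector of z1 and z2.
Midpoint = ((-2+(-7))/2, (-1+(-10))/2) = (-4.5000, -5.5000)

Perpendicular bisector through (-4.5000, -5.5000)


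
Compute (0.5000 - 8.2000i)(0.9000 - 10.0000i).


Real = 0.5*0.9 - (-8.2)*(-10) = 0.45 - 82 = -81.55
Imag = 0.5*(-10) + 0.9*(-8.2) = -5 - (7.38) = -12.38

-81.5500 - 12.3800i


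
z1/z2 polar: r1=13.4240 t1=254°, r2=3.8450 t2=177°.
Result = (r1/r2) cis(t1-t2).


r = 13.4240 / 3.8450 = 3.4913
theta = 254° - 177° = 77° = 77° (mod 360)

3.4913 cis(77°)


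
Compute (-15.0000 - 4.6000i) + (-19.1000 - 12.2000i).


Real: -15 - 19.1 = -34.1
Imag: -4.6 - 12.2 = -16.8

-34.1000 - 16.8000i


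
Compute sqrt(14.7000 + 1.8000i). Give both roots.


|z| = sqrt(216.09+3.24) = 14.8098
sqrt((|z|+a)/2) = sqrt((14.8098+14.7)/2) = sqrt(14.7549) = 3.8412
sqrt((|z|-a)/2) = sqrt((14.8098-14.7)/2) = sqrt(0.0549) = 0.2343

±(3.8412 + 0.2343i) i.e. 3.8412 + 0.2343i and -3.8412 - 0.2343i


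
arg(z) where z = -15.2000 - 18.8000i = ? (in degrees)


Re = -15.2, Im = -18.8
arg = atan2(-18.8, -15.2) = -128.9559 degrees

arg(z) = -128.9559 degrees


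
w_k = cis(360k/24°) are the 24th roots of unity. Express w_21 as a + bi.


Angle = 360*21/24 = 315°
a = cos(315°) = 0.7071
b = sin(315°) = -0.7071

0.7071 - 0.7071i


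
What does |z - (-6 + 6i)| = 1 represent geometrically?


|z - z0| = r is a circle with center z0 and radius r.
Center = (-6, 6), radius = 1

Circle with center (-6, 6) and radius 1


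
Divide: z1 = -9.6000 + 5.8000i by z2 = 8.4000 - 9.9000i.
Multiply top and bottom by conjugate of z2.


Conjugate of z2 = 8.4000 + 9.9000i
Numerator: (-9.6000 + 5.8000i)(8.4000 + 9.9000i) = -138.0600 - 46.3200i
Denominator: 8.4^2 + (-9.9)^2 = 168.57
Result = (-138.0600 - 46.3200i)/168.57

-0.8190 - 0.2748i


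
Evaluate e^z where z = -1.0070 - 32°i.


e^-1.0070 = 0.3653
cos(-32°) = 0.848
sin(-32°) = -0.5299
Real = 0.3653*0.848 = 0.3098
Imag = 0.3653*(-0.5299) = -0.1936

0.3098 - 0.1936i


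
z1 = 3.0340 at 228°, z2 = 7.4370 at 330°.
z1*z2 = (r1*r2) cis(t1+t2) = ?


r = 3.0340 * 7.4370 = 22.5639
theta = 228° + 330° = 558° = 198° (mod 360)

22.5639 cis(198°)


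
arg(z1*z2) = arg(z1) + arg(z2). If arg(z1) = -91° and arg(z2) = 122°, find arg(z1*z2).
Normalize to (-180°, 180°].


arg(z1*z2) = -91° + 122° = 31°
Normalized to (-180°, 180°]: 31°

31°


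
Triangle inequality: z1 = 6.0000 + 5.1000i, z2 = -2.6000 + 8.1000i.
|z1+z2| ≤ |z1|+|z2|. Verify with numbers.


|z1| = sqrt(6^2 + 5.1^2) = sqrt(62.01) = 7.8746
|z2| = sqrt((-2.6)^2 + 8.1^2) = sqrt(72.37) = 8.5071
z1+z2 = 3.4000 + 13.2000i
|z1+z2| = sqrt(185.8) = 13.6308
|z1|+|z2| = 7.8746 + 8.5071 = 16.3817

|z1+z2| = 13.6308 ≤ |z1|+|z2| = 16.3817 (verified)


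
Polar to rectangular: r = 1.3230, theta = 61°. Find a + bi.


a = 1.3230*cos(61°) = 1.3230*0.4848 = 0.6414
b = 1.3230*sin(61°) = 1.3230*0.8746 = 1.1571

0.6414 + 1.1571i


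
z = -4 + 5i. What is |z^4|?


|z| = sqrt(16+25) = sqrt(41) = 6.4031
|z^4| = |z|^4 = (sqrt(41))^4 = 41^2 = 1681

|z^4| = 1681


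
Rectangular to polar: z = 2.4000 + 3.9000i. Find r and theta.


r = sqrt(5.76+15.21) = sqrt(20.97) = 4.5793
theta = atan2(3.9, 2.4) = 58.3925 degrees

r = 4.5793, theta = 58.3925 degrees


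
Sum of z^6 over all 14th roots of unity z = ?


The roots are w_k = w^k with w = e^(2*pi*i/14), and (w^k)^6 = (w^6)^k.
So S = 1 + u + u^2 + ... + u^(13) with u = w^6.
6 = 0*14 + 6, so 6 is not a multiple of 14: u = w^6 ≠ 1 (w is a primitive 14th root), while u^14 = (w^14)^6 = 1.
Geometric series: S = (1 - u^14)/(1 - u) = (1 - 1)/(1 - u) = 0

S = 0


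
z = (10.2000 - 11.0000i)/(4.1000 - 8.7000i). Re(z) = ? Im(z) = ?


Multiply by conjugate: (10.2000 - 11.0000i)(4.1000 + 8.7000i) / (4.1^2 + (-8.7)^2)
Numerator real = 10.2*4.1 - (11)*(-8.7) = 137.52
Numerator imag = -11*4.1 - 10.2*(-8.7) = 43.64
Denominator = 92.5
Re(z) = 137.52/92.5 = 1.4867
Im(z) = 43.64/92.5 = 0.4718

Re(z) = 1.4867, Im(z) = 0.4718


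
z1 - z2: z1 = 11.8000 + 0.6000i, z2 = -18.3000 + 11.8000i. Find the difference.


Real: 11.8 + 18.3 = 30.1
Imag: 0.6 - 11.8 = -11.2

30.1000 - 11.2000i


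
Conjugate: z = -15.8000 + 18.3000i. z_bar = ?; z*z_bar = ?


z_bar = -15.8000 - 18.3000i
z*z_bar = (-15.8)^2 + 18.3^2 = 249.64 + 334.89 = 584.53

z_bar = -15.8000 - 18.3000i, z*z_bar = 584.53


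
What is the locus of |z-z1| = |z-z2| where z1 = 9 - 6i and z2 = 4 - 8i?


Equal distances means the locus is the perpendicular bisector of z1 and z2.
Midpoint = ((9+4)/2, (-6+(-8))/2) = (6.5000, -7.0000)

Perpendicular bisector through (6.5000, -7.0000)


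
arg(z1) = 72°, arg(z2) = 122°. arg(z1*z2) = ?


arg(z1*z2) = 72° + 122° = 194°
Normalized to (-180°, 180°]: -166°

-166°


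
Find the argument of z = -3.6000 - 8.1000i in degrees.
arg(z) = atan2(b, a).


Re = -3.6, Im = -8.1
arg = atan2(-8.1, -3.6) = -113.9625 degrees

arg(z) = -113.9625 degrees


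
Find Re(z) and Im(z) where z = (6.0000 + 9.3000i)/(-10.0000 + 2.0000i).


Multiply by conjugate: (6.0000 + 9.3000i)(-10.0000 - 2.0000i) / ((-10)^2 + 2^2)
Numerator real = 6*(-10) + 9.3*2 = -41.4
Numerator imag = 9.3*(-10) - 6*2 = -105
Denominator = 104
Re(z) = -41.4/104 = -0.3981
Im(z) = -105/104 = -1.0096

Re(z) = -0.3981, Im(z) = -1.0096


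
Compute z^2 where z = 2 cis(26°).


r^2 = 2^2 = 4
n*theta = 2*26° = 52° = 52° (mod 360)
a = 4*cos(52°) = 2.4626
b = 4*sin(52°) = 3.1520

4 cis(52°) = 2.4626 + 3.1520i


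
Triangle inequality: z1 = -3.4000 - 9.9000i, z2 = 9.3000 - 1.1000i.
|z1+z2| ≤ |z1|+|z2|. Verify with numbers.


|z1| = sqrt((-3.4)^2 + (-9.9)^2) = sqrt(109.57) = 10.4676
|z2| = sqrt(9.3^2 + (-1.1)^2) = sqrt(87.7) = 9.3648
z1+z2 = 5.9000 - 11.0000i
|z1+z2| = sqrt(155.81) = 12.4824
|z1|+|z2| = 10.4676 + 9.3648 = 19.8324

|z1+z2| = 12.4824 ≤ |z1|+|z2| = 19.8324 (verified)


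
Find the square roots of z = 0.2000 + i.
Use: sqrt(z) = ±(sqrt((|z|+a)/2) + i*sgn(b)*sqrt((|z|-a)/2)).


|z| = sqrt(0.04+1) = 1.0198
sqrt((|z|+a)/2) = sqrt((1.0198+0.2)/2) = sqrt(0.6099) = 0.7810
sqrt((|z|-a)/2) = sqrt((1.0198-0.2)/2) = sqrt(0.4099) = 0.6402

±(0.7810 + 0.6402i) i.e. 0.7810 + 0.6402i and -0.7810 - 0.6402i


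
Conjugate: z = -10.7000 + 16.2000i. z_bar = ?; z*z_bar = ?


z_bar = -10.7000 - 16.2000i
z*z_bar = (-10.7)^2 + 16.2^2 = 114.49 + 262.44 = 376.93

z_bar = -10.7000 - 16.2000i, z*z_bar = 376.93


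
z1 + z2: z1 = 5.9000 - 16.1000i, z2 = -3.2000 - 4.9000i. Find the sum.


Real: 5.9 - 3.2 = 2.7
Imag: -16.1 - 4.9 = -21

2.7000 - 21.0000i


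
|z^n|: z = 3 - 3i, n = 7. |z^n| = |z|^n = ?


|z| = sqrt(9+9) = sqrt(18) = 4.2426
|z^7| = |z|^7 = (sqrt(18))^7 = 18^3 * sqrt(18) = 5832*sqrt(18)

|z^7| = 5832*sqrt(18) ≈ 24743.0805


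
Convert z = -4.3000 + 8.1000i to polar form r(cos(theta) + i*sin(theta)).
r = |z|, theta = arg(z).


r = sqrt(18.49+65.61) = sqrt(84.1) = 9.1706
theta = atan2(8.1, -4.3) = 117.9622 degrees

r = 9.1706, theta = 117.9622 degrees


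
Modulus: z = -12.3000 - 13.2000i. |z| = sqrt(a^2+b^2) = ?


|z| = sqrt((-12.3)^2 + (-13.2)^2) = sqrt(151.29 + 174.24) = sqrt(325.53) = 18.0424

|z| = 18.0424


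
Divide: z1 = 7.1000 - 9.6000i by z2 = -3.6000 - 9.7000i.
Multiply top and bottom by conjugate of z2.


Conjugate of z2 = -3.6000 + 9.7000i
Numerator: (7.1000 - 9.6000i)(-3.6000 + 9.7000i) = 67.5600 + 103.4300i
Denominator: (-3.6)^2 + (-9.7)^2 = 107.05
Result = (67.5600 + 103.4300i)/107.05

0.6311 + 0.9662i


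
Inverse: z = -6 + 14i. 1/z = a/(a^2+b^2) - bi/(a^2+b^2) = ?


|z|^2 = 36+196 = 232
1/z = (-6 - 14i)/232

1/z = -0.0259 - 0.0603i


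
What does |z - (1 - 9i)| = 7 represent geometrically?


|z - z0| = r is a circle with center z0 and radius r.
Center = (1, -9), radius = 7

Circle with center (1, -9) and radius 7


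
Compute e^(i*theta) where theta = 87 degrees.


cos(87°) = 0.0523
sin(87°) = 0.9986

e^(i*87°) = 0.0523 + 0.9986i


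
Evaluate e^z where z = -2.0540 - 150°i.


e^-2.0540 = 0.1282
cos(-150°) = -0.866
sin(-150°) = -0.5
Real = 0.1282*(-0.866) = -0.1110
Imag = 0.1282*(-0.5) = -0.0641

-0.1110 - 0.0641i


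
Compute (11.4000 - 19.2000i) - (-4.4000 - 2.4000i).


Real: 11.4 + 4.4 = 15.8
Imag: -19.2 + 2.4 = -16.8

15.8000 - 16.8000i


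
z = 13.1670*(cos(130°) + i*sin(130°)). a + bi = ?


a = 13.1670*cos(130°) = 13.1670*(-0.64279) = -8.4636
b = 13.1670*sin(130°) = 13.1670*0.766044 = 10.0865

-8.4636 + 10.0865i


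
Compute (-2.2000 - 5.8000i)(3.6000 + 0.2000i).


Real = -2.2*3.6 - (-5.8)*0.2 = -7.92 - (-1.16) = -6.76
Imag = -2.2*0.2 + 3.6*(-5.8) = -0.44 - (20.88) = -21.32

-6.7600 - 21.3200i


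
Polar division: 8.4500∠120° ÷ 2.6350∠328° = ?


r = 8.4500 / 2.6350 = 3.2068
theta = 120° - 328° = -208° = 152° (mod 360)

3.2068 cis(152°)


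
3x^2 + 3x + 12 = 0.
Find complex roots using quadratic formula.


disc = 3^2 - 4*3*12 = 9 - 144 = -135
sqrt(|disc|) = sqrt(135) = 11.6190
Real part = -3/(2*3) = -0.5000
Imag part = 11.6190/(2*3) = 1.9365

-0.5000 ± 1.9365i


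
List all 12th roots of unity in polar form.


The 12th roots of unity are cis(360k/12°) for k=0..11
Angle step = 360/12 = 30°
Primitive root: cis(30°)
Primitive root = 0.8660 + 0.5000i

12 roots at angles: 0°, 30°, 60°, 90°, 120°, 150°, 180°, 210°, 240°, 270°, 300°, 330°


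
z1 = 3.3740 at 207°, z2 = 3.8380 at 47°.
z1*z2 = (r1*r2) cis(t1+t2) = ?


r = 3.3740 * 3.8380 = 12.9494
theta = 207° + 47° = 254° = 254° (mod 360)

12.9494 cis(254°)


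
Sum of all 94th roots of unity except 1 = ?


With w = e^(2*pi*i/94), all 94 of the 94th roots of unity w^0 = 1, w, ..., w^(93) sum to 0: 1 + w + ... + w^(93) = (1 - w^94)/(1 - w) = 0 since w^94 = 1, w ≠ 1.
Removing the root 1: w + w^2 + ... + w^(93) = 0 - 1 = -1

Sum = -1


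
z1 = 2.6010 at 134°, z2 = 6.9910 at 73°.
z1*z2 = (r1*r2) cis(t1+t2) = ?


r = 2.6010 * 6.9910 = 18.1836
theta = 134° + 73° = 207° = 207° (mod 360)

18.1836 cis(207°)


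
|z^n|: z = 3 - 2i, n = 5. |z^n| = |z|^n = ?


|z| = sqrt(9+4) = sqrt(13) = 3.6056
|z^5| = |z|^5 = (sqrt(13))^5 = 13^2 * sqrt(13) = 169*sqrt(13)

|z^5| = 169*sqrt(13) ≈ 609.3382


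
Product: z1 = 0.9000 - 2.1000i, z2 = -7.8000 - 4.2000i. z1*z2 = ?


Real = 0.9*(-7.8) - (-2.1)*(-4.2) = -7.02 - 8.82 = -15.84
Imag = 0.9*(-4.2) - (7.8)*(-2.1) = -3.78 + 16.38 = 12.6

-15.8400 + 12.6000i


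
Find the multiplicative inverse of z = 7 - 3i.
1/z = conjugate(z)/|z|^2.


|z|^2 = 49+9 = 58
1/z = (7 + 3i)/58

1/z = 0.1207 + 0.0517i


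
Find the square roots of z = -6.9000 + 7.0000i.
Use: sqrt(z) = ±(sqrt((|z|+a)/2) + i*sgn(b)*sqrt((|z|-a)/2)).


|z| = sqrt(47.61+49) = 9.8290
sqrt((|z|+a)/2) = sqrt((9.8290+(-6.9))/2) = sqrt(1.4645) = 1.2102
sqrt((|z|-a)/2) = sqrt((9.8290-(-6.9))/2) = sqrt(8.3645) = 2.8921

±(1.2102 + 2.8921i) i.e. 1.2102 + 2.8921i and -1.2102 - 2.8921i


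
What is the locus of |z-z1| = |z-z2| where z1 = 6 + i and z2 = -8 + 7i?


Equal distances means the locus is the perpendicular bisector of z1 and z2.
Midpoint = ((6+(-8))/2, (1+7)/2) = (-1.0000, 4.0000)

Perpendicular bisector through (-1.0000, 4.0000)


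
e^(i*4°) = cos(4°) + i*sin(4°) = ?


cos(4°) = 0.9976
sin(4°) = 0.0698

e^(i*4°) = 0.9976 + 0.0698i


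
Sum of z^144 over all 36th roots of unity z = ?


The roots are w_k = w^k with w = e^(2*pi*i/36), and (w^k)^144 = (w^144)^k.
So S = 1 + u + u^2 + ... + u^(35) with u = w^144.
144 = 4*36 + 0, so 144 is a multiple of 36 and u = (w^36)^4 = 1.
Every one of the 36 terms equals 1: S = 36

S = 36


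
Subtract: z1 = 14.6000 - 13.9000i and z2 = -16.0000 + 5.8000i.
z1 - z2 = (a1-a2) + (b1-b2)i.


Real: 14.6 + 16 = 30.6
Imag: -13.9 - 5.8 = -19.7

30.6000 - 19.7000i


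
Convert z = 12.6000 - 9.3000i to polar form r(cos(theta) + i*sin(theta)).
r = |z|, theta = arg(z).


r = sqrt(158.76+86.49) = sqrt(245.25) = 15.6605
theta = atan2(-9.3, 12.6) = -36.4309 degrees

r = 15.6605, theta = -36.4309 degrees


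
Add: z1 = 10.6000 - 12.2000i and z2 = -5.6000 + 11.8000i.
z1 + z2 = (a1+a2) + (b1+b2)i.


Real: 10.6 - 5.6 = 5
Imag: -12.2 + 11.8 = -0.4

5.0000 - 0.4000i


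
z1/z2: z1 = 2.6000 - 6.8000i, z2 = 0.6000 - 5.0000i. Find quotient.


Conjugate of z2 = 0.6000 + 5.0000i
Numerator: (2.6000 - 6.8000i)(0.6000 + 5.0000i) = 35.5600 + 8.9200i
Denominator: 0.6^2 + (-5)^2 = 25.36
Result = (35.5600 + 8.9200i)/25.36

1.4022 + 0.3517i


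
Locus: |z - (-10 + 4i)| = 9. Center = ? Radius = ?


|z - z0| = r is a circle with center z0 and radius r.
Center = (-10, 4), radius = 9

Circle with center (-10, 4) and radius 9


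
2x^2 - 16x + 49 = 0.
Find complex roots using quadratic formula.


disc = (-16)^2 - 4*2*49 = 256 - 392 = -136
sqrt(|disc|) = sqrt(136) = 11.6619
Real part = 16/(2*2) = 4.0000
Imag part = 11.6619/(2*2) = 2.9155

4.0000 ± 2.9155i


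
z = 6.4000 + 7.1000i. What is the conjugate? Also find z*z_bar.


z_bar = 6.4000 - 7.1000i
z*z_bar = 6.4^2 + 7.1^2 = 40.96 + 50.41 = 91.37

z_bar = 6.4000 - 7.1000i, z*z_bar = 91.37


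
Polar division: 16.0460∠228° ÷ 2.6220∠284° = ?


r = 16.0460 / 2.6220 = 6.1198
theta = 228° - 284° = -56° = 304° (mod 360)

6.1198 cis(304°)


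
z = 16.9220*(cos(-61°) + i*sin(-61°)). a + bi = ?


a = 16.9220*cos(-61°) = 16.9220*0.4848096 = 8.2039
b = 16.9220*sin(-61°) = 16.9220*(-0.87462) = -14.8003

8.2039 - 14.8003i


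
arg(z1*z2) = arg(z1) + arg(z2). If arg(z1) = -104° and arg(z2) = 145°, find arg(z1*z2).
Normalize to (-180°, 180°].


arg(z1*z2) = -104° + 145° = 41°
Normalized to (-180°, 180°]: 41°

41°


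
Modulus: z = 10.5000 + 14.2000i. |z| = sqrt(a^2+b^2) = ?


|z| = sqrt(10.5^2 + 14.2^2) = sqrt(110.25 + 201.64) = sqrt(311.89) = 17.6604

|z| = 17.6604


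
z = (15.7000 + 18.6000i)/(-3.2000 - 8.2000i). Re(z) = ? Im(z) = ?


Multiply by conjugate: (15.7000 + 18.6000i)(-3.2000 + 8.2000i) / ((-3.2)^2 + (-8.2)^2)
Numerator real = 15.7*(-3.2) + 18.6*(-8.2) = -202.76
Numerator imag = 18.6*(-3.2) - 15.7*(-8.2) = 69.22
Denominator = 77.48
Re(z) = -202.76/77.48 = -2.6169
Im(z) = 69.22/77.48 = 0.8934

Re(z) = -2.6169, Im(z) = 0.8934


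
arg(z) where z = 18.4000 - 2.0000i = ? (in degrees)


Re = 18.4, Im = -2
arg = atan2(-2, 18.4) = -6.2034 degrees

arg(z) = -6.2034 degrees


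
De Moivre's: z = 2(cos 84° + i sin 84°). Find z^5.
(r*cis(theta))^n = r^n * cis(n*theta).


r^5 = 2^5 = 32
n*theta = 5*84° = 420° = 60° (mod 360)
a = 32*cos(60°) = 16.0000
b = 32*sin(60°) = 27.7128

32 cis(60°) = 16.0000 + 27.7128i


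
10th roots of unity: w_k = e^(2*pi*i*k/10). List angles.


The 10th roots of unity are cis(360k/10°) for k=0..9
Angle step = 360/10 = 36°
Primitive root: cis(36°)
Primitive root = 0.8090 + 0.5878i

10 roots at angles: 0°, 36°, 72°, 108°, 144°, 180°, 216°, 252°, 288°, 324°


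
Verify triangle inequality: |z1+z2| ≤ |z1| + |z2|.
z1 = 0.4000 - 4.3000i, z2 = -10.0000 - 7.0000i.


|z1| = sqrt(0.4^2 + (-4.3)^2) = sqrt(18.65) = 4.3186
|z2| = sqrt((-10)^2 + (-7)^2) = sqrt(149) = 12.2066
z1+z2 = -9.6000 - 11.3000i
|z1+z2| = sqrt(219.85) = 14.8273
|z1|+|z2| = 4.3186 + 12.2066 = 16.5252

|z1+z2| = 14.8273 ≤ |z1|+|z2| = 16.5252 (verified)


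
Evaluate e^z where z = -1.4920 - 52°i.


e^-1.4920 = 0.2249
cos(-52°) = 0.6157
sin(-52°) = -0.788
Real = 0.2249*0.6157 = 0.1385
Imag = 0.2249*(-0.788) = -0.1772

0.1385 - 0.1772i


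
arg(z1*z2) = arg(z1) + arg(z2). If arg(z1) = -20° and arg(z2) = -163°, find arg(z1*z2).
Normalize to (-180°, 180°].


arg(z1*z2) = -20° - 163° = -183°
Normalized to (-180°, 180°]: 177°

177°


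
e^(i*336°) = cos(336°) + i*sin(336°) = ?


cos(336°) = 0.9135
sin(336°) = -0.4067

e^(i*336°) = 0.9135 - 0.4067i


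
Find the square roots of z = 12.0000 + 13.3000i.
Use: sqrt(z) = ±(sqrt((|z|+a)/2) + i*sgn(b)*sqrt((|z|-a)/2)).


|z| = sqrt(144+176.89) = 17.9134
sqrt((|z|+a)/2) = sqrt((17.9134+12)/2) = sqrt(14.9567) = 3.8674
sqrt((|z|-a)/2) = sqrt((17.9134-12)/2) = sqrt(2.9567) = 1.7195

±(3.8674 + 1.7195i) i.e. 3.8674 + 1.7195i and -3.8674 - 1.7195i


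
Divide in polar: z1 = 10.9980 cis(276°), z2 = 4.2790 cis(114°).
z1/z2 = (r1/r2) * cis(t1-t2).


r = 10.9980 / 4.2790 = 2.5702
theta = 276° - 114° = 162° = 162° (mod 360)

2.5702 cis(162°)


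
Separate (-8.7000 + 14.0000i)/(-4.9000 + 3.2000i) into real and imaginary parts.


Multiply by conjugate: (-8.7000 + 14.0000i)(-4.9000 - 3.2000i) / ((-4.9)^2 + 3.2^2)
Numerator real = -8.7*(-4.9) + 14*3.2 = 87.43
Numerator imag = 14*(-4.9) - (-8.7)*3.2 = -40.76
Denominator = 34.25
Re(z) = 87.43/34.25 = 2.5527
Im(z) = -40.76/34.25 = -1.1901

Re(z) = 2.5527, Im(z) = -1.1901


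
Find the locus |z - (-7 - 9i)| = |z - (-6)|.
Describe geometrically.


Equal distances means the locus is the perpendicular bisector of z1 and z2.
Midpoint = ((-7+(-6))/2, (-9+0)/2) = (-6.5000, -4.5000)

Perpendicular bisector through (-6.5000, -4.5000)
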